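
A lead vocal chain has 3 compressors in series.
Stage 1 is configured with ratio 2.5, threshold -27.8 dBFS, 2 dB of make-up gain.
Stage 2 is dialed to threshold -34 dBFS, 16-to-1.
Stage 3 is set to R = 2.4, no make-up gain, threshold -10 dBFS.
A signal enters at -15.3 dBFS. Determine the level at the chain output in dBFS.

-33.175 dBFS

Stage 1: overshoot 12.5 dB → 12.5/2.5 = 5 dB → -22.8 dBFS; +2 dB make-up → -20.8 dBFS.
Stage 2: 13.2 dB above -34 dBFS, reduced 16:1 to 0.825 dB above → -33.175 dBFS.
Stage 3: -33.175 dBFS is at or below the -10 dBFS threshold — no compression; output -33.175 dBFS.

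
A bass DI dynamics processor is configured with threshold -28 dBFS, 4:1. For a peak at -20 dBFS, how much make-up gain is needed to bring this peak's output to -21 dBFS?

5 dB

The peak compresses to -28 + 8/4 = -26 dBFS.
To reach -21 dBFS requires -21 − (-26) = 5 dB of make-up.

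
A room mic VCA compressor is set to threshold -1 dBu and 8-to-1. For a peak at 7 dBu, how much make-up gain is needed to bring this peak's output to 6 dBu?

Overshoot 8 dB → 8/8 = 1 dB after compression, so the compressed level is -1 + 1 = 0 dBu.
Make-up = target − compressed = 6 − 0 = 6 dB.

6 dB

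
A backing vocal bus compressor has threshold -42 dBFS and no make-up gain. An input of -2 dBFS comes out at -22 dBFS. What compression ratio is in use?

2:1

Input overshoot = -2 − (-42) = 40 dB; output overshoot = -22 − (-42) = 20 dB.
Ratio = 40 / 20 = 2.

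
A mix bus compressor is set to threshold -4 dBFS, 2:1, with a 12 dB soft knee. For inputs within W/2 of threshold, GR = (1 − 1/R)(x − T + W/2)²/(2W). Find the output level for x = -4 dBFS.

x − T + W/2 = -4 − (-4) + 6 = 6.
GR = (1 − 1/2) × 6² / 24 = 0.5 × 36 / 24 = 0.75 dB.
Output = -4 − 0.75 = -4.75 dBFS.

-4.75 dBFS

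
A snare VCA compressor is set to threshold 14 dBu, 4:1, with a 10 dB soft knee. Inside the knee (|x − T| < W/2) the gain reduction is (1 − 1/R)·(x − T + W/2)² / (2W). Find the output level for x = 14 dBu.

x − T + W/2 = 14 − 14 + 5 = 5.
GR = (1 − 1/4) × 5² / 20 = 0.75 × 25 / 20 = 0.9375 dB.
Output = 14 − 0.9375 = 13.0625 dBu.

13.0625 dBu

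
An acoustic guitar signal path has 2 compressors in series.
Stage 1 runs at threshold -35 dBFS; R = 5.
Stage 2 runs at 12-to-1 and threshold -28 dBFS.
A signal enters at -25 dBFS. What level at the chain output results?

Stage 1: 10 dB above -35 dBFS, reduced 5:1 to 2 dB above → -33 dBFS.
Stage 2: -33 dBFS ≤ -28 dBFS, so stage 2 doesn't engage; output -33 dBFS.

-33 dBFS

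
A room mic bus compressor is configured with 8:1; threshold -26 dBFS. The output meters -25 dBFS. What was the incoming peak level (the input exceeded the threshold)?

-18 dBFS

That's 1 dB above the -26 dBFS threshold.
Input overshoot = R × output overshoot = 8 dB → input = -26 + 8 = -18 dBFS.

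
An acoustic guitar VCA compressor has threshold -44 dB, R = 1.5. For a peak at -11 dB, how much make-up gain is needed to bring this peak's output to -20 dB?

2 dB

The peak compresses to -44 + 33/1.5 = -22 dB.
To reach -20 dB requires -20 − (-22) = 2 dB of make-up.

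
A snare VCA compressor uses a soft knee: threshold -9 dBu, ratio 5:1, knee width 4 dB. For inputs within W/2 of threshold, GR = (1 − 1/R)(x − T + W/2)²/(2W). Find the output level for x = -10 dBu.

-10.1 dBu

x − T + W/2 = -10 − (-9) + 2 = 1.
GR = (1 − 1/5) × 1² / 8 = 0.8 × 1 / 8 = 0.1 dB.
Output = -10 − 0.1 = -10.1 dBu.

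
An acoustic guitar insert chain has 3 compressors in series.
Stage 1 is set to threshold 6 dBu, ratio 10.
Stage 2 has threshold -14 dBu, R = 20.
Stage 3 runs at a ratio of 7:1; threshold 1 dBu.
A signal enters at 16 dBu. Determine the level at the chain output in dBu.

Stage 1: 10 dB above 6 dBu, reduced 10:1 to 1 dB above → 7 dBu.
Stage 2: overshoot 21 dB → 21/20 = 1.05 dB → -12.95 dBu.
Stage 3: below threshold (-12.95 ≤ 1); passes unchanged; output -12.95 dBu.

-12.95 dBu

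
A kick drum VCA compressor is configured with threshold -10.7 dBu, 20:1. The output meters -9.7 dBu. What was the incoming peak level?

9.3 dBu

The compressed level sits -9.7 − (-10.7) = 1 dB over threshold.
Input overshoot = R × output overshoot = 20 dB → input = -10.7 + 20 = 9.3 dBu.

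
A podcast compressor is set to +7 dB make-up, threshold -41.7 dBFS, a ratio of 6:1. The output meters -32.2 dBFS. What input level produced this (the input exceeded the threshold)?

Stripping the +7 dB make-up gives -39.2 dBFS at the gain stage.
The compressed level sits -39.2 − (-41.7) = 2.5 dB over threshold.
Input overshoot = R × output overshoot = 15 dB → input = -41.7 + 15 = -26.7 dBFS.

-26.7 dBFS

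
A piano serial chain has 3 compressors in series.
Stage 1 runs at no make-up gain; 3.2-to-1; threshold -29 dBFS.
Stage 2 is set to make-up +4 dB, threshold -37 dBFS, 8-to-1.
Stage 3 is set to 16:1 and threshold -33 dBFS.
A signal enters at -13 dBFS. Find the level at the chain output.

-32.898438 dBFS

Stage 1: overshoot 16 dB → 16/3.2 = 5 dB → -24 dBFS.
Stage 2: -24 dBFS is 13 dB over -37 dBFS; at 8:1 that becomes 1.625 dB over, giving -35.375 dBFS; +4 dB make-up → -31.375 dBFS.
Stage 3: 1.625 dB above -33 dBFS, reduced 16:1 to 0.101562 dB above → -32.898438 dBFS.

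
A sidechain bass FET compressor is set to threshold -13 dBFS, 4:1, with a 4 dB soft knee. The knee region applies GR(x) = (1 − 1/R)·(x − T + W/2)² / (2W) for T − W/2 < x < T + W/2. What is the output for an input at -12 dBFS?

x − T + W/2 = -12 − (-13) + 2 = 3.
GR = (1 − 1/4) × 3² / 8 = 0.75 × 9 / 8 = 0.84375 dB.
Output = -12 − 0.84375 = -12.84375 dBFS.

-12.84375 dBFS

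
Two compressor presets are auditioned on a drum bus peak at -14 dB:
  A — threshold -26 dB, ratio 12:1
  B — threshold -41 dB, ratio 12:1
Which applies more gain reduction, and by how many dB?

A: 12 dB over, compressed to 1 dB over, so 11 dB of GR.
B: 27 dB over, compressed to 2.25 dB over, so 24.75 dB of GR.
B applies 13.75 dB more gain reduction.

B, by 13.75 dB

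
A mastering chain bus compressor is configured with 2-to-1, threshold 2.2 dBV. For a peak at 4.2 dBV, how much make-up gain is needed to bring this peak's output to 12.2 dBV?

9 dB

The peak compresses to 2.2 + 2/2 = 3.2 dBV.
To reach 12.2 dBV requires 12.2 − 3.2 = 9 dB of make-up.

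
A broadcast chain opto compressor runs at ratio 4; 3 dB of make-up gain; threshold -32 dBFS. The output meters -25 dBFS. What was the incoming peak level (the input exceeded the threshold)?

-16 dBFS

Before make-up, the level was -25 − 3 = -28 dBFS.
Post-compression overshoot = -28 − (-32) = 4 dB.
Before 4:1 compression the overshoot was 4 × 4 = 16 dB, so input = -32 + 16 = -16 dBFS.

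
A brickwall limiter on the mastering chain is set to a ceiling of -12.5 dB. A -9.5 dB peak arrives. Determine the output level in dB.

-12.5 dB

At ∞:1, everything above -12.5 dB is held at the ceiling.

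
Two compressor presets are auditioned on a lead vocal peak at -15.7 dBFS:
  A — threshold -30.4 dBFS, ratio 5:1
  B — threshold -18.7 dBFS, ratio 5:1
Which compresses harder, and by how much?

A: GR = 14.7 − 14.7/5 = 11.76 dB.
B: GR = 3 − 3/5 = 2.4 dB.
A applies 9.36 dB more gain reduction.

A, by 9.36 dB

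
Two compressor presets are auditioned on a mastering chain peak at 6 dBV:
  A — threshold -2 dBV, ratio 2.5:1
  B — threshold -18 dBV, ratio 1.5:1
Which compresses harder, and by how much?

A: overshoot 8 dB → output overshoot 3.2 dB → GR 4.8 dB.
B: overshoot 24 dB → output overshoot 16 dB → GR 8 dB.
B reduces 3.2 dB more.

B, by 3.2 dB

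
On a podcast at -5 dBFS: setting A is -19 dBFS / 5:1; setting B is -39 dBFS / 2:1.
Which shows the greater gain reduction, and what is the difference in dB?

A: 14 dB over, compressed to 2.8 dB over, so 11.2 dB of GR.
B: 34 dB over, compressed to 17 dB over, so 17 dB of GR.
Difference: 5.8 dB in favour of B.

B, by 5.8 dB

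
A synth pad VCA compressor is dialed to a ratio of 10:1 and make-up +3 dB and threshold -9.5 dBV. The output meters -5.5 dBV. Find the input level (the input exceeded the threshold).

Remove make-up: -5.5 − 3 = -8.5 dBV.
The compressed level sits -8.5 − (-9.5) = 1 dB over threshold.
Undo the ratio: input overshoot = 1 × 10 = 10 dB, giving input = 0.5 dBV.

0.5 dBV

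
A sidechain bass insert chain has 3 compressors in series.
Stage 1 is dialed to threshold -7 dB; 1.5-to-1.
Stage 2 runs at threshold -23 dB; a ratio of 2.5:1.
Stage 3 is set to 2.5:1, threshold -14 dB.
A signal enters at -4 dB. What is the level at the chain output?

-15.8 dB

Stage 1: -4 dB is 3 dB over -7 dB; at 1.5:1 that becomes 2 dB over, giving -5 dB.
Stage 2: overshoot 18 dB → 18/2.5 = 7.2 dB → -15.8 dB.
Stage 3: -15.8 dB is at or below the -14 dB threshold — no compression; output -15.8 dB.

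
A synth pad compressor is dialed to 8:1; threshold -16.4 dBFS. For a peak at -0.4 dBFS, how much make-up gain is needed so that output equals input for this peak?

Without make-up, output = threshold + overshoot/8 = -16.4 + 2 = -14.4 dBFS.
Gap to target: 14 dB.

14 dB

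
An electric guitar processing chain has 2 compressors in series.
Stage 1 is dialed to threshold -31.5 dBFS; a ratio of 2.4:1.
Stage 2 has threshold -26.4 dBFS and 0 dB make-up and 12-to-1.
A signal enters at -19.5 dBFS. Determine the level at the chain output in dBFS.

Stage 1: overshoot 12 dB → 12/2.4 = 5 dB → -26.5 dBFS.
Stage 2: below threshold (-26.5 ≤ -26.4); passes unchanged; output -26.5 dBFS.

-26.5 dBFS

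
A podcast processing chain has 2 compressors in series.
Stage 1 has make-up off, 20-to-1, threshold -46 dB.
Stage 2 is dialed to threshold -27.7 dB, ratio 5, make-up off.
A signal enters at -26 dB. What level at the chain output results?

-45 dB

Stage 1: 20 dB above -46 dB, reduced 20:1 to 1 dB above → -45 dB.
Stage 2: -45 dB ≤ -27.7 dB, so stage 2 doesn't engage; output -45 dB.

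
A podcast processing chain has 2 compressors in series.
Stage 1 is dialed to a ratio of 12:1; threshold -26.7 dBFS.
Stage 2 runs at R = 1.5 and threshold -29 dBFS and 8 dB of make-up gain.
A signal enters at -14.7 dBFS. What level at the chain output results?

Stage 1: overshoot 12 dB → 12/12 = 1 dB → -25.7 dBFS.
Stage 2: overshoot 3.3 dB → 3.3/1.5 = 2.2 dB → -26.8 dBFS; +8 dB make-up → -18.8 dBFS.

-18.8 dBFS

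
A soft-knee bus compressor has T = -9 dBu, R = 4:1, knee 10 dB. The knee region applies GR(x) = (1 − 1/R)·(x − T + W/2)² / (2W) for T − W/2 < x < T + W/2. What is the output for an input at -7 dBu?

-8.8375 dBu

x − T + W/2 = -7 − (-9) + 5 = 7.
GR = (1 − 1/4) × 7² / 20 = 0.75 × 49 / 20 = 1.8375 dB.
Output = -7 − 1.8375 = -8.8375 dBu.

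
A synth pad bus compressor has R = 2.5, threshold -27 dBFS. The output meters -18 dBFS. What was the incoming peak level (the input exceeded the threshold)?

Post-compression overshoot = -18 − (-27) = 9 dB.
Before 2.5:1 compression the overshoot was 9 × 2.5 = 22.5 dB, so input = -27 + 22.5 = -4.5 dBFS.

-4.5 dBFS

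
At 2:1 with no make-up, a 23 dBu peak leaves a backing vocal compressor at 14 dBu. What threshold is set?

5 dBu

Input is 18 dB above T (since output overshoot × R = input overshoot: (14 − T)·2 = 23 − T gives T = 5 dBu).
Check: 5 + (23 − 5)/2 = 5 + 9 = 14 dBu. ✓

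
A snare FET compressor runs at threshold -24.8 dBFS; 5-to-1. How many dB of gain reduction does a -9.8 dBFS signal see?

12 dB

-9.8 dBFS exceeds the threshold by 15 dB.
After 5:1 compression the overshoot becomes 15/5 = 3 dB.
Gain reduction = 15 − 3 = 12 dB.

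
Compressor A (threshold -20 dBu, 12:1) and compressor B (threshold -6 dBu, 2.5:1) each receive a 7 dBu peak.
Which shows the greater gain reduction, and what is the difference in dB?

A: overshoot 27 dB → output overshoot 2.25 dB → GR 24.75 dB.
B: overshoot 13 dB → output overshoot 5.2 dB → GR 7.8 dB.
Difference: 16.95 dB in favour of A.

A, by 16.95 dB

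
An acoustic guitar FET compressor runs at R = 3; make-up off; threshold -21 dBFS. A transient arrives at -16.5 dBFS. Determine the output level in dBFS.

-19.5 dBFS

-16.5 dBFS sits 4.5 dB over threshold.
3:1 compression reduces that to 4.5/3 = 1.5 dB over.
That puts the output at -19.5 dBFS.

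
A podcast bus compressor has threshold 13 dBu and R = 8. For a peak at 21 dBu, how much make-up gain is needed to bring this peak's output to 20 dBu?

Overshoot 8 dB → 8/8 = 1 dB after compression, so the compressed level is 13 + 1 = 14 dBu.
Make-up = target − compressed = 20 − 14 = 6 dB.

6 dB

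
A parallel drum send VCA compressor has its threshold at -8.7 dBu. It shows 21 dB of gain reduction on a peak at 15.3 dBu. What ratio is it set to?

8:1

Input overshoot = 15.3 − (-8.7) = 24 dB.
Output overshoot = 24 − 21 = 3 dB.
Ratio = input overshoot / output overshoot = 24 / 3 = 8.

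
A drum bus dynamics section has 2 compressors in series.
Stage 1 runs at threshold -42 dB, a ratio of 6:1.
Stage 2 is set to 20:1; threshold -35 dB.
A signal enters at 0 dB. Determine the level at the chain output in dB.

Stage 1: 42 dB above -42 dB, reduced 6:1 to 7 dB above → -35 dB.
Stage 2: -35 dB ≤ -35 dB, so stage 2 doesn't engage; output -35 dB.

-35 dB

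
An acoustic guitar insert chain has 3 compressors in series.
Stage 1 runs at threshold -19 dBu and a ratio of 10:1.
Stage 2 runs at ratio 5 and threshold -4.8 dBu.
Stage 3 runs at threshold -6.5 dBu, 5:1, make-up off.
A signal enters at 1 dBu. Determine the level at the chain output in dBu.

-17 dBu

Stage 1: 20 dB above -19 dBu, reduced 10:1 to 2 dB above → -17 dBu.
Stage 2: below threshold (-17 ≤ -4.8); passes unchanged; output -17 dBu.
Stage 3: -17 dBu is at or below the -6.5 dBu threshold — no compression; output -17 dBu.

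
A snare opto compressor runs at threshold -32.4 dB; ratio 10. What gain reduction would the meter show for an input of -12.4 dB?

Overshoot = -12.4 − (-32.4) = 20 dB.
A 10:1 ratio leaves 2 dB of that excess.
Gain reduction = 20 − 2 = 18 dB.

18 dB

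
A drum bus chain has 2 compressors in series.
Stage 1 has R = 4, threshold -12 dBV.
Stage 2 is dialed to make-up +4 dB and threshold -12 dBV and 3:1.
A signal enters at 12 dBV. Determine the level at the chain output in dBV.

-6 dBV

Stage 1: overshoot 24 dB → 24/4 = 6 dB → -6 dBV.
Stage 2: overshoot 6 dB → 6/3 = 2 dB → -10 dBV; +4 dB make-up → -6 dBV.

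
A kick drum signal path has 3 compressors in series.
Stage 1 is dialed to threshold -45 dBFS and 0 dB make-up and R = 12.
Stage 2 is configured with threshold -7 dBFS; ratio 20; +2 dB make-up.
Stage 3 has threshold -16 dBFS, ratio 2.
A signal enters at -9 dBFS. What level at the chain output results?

Stage 1: 36 dB above -45 dBFS, reduced 12:1 to 3 dB above → -42 dBFS.
Stage 2: -42 dBFS is at or below the -7 dBFS threshold — no compression; make-up brings it to -40 dBFS.
Stage 3: below threshold (-40 ≤ -16); passes unchanged; output -40 dBFS.

-40 dBFS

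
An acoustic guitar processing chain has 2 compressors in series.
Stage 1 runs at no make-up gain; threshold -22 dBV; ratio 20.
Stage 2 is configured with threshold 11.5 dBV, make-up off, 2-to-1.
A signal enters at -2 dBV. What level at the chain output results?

-21 dBV

Stage 1: overshoot 20 dB → 20/20 = 1 dB → -21 dBV.
Stage 2: below threshold (-21 ≤ 11.5); passes unchanged; output -21 dBV.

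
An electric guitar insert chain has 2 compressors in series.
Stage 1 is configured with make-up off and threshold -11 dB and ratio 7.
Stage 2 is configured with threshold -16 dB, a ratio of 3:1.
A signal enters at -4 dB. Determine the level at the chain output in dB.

Stage 1: 7 dB above -11 dB, reduced 7:1 to 1 dB above → -10 dB.
Stage 2: overshoot 6 dB → 6/3 = 2 dB → -14 dB.

-14 dB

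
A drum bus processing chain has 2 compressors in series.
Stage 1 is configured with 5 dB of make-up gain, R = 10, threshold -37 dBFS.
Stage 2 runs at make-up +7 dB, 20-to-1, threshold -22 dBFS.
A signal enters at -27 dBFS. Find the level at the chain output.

-24 dBFS

Stage 1: -27 dBFS is 10 dB over -37 dBFS; at 10:1 that becomes 1 dB over, giving -36 dBFS; +5 dB make-up → -31 dBFS.
Stage 2: -31 dBFS is at or below the -22 dBFS threshold — no compression; make-up brings it to -24 dBFS.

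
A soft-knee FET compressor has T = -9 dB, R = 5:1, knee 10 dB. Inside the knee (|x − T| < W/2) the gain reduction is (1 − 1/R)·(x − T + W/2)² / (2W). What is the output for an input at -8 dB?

-9.44 dB

x − T + W/2 = -8 − (-9) + 5 = 6.
GR = (1 − 1/5) × 6² / 20 = 0.8 × 36 / 20 = 1.44 dB.
Output = -8 − 1.44 = -9.44 dB.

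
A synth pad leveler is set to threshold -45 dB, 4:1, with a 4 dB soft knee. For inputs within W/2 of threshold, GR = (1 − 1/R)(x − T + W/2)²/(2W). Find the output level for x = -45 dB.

x − T + W/2 = -45 − (-45) + 2 = 2.
GR = (1 − 1/4) × 2² / 8 = 0.75 × 4 / 8 = 0.375 dB.
Output = -45 − 0.375 = -45.375 dB.

-45.375 dB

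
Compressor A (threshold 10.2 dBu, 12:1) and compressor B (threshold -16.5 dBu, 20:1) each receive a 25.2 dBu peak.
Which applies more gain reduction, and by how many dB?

A: 15 dB over, compressed to 1.25 dB over, so 13.75 dB of GR.
B: 41.7 dB over, compressed to 2.085 dB over, so 39.615 dB of GR.
Difference: 25.865 dB in favour of B.

B, by 25.865 dB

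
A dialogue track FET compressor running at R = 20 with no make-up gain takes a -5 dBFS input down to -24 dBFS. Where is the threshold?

-25 dBFS

Input is 20 dB above T (since output overshoot × R = input overshoot: (-24 − T)·20 = -5 − T gives T = -25 dBFS).
Check: -25 + (-5 − (-25))/20 = -25 + 1 = -24 dBFS. ✓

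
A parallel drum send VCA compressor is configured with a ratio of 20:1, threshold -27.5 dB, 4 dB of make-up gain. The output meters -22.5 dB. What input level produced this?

-7.5 dB

Stripping the +4 dB make-up gives -26.5 dB at the gain stage.
The compressed level sits -26.5 − (-27.5) = 1 dB over threshold.
Input overshoot = R × output overshoot = 20 dB → input = -27.5 + 20 = -7.5 dB.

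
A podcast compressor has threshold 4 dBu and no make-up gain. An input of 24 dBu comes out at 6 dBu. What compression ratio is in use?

10:1

Input overshoot = 24 − 4 = 20 dB; output overshoot = 6 − 4 = 2 dB.
Ratio = 20 / 2 = 10.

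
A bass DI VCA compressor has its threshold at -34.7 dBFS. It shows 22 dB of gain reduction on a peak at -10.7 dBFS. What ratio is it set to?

Input overshoot = -10.7 − (-34.7) = 24 dB.
Output overshoot = 24 − 22 = 2 dB.
Ratio = input overshoot / output overshoot = 24 / 2 = 12.

12:1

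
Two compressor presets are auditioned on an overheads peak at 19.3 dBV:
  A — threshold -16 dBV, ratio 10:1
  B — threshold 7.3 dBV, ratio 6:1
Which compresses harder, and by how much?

A, by 21.77 dB

A: overshoot 35.3 dB → output overshoot 3.53 dB → GR 31.77 dB.
B: overshoot 12 dB → output overshoot 2 dB → GR 10 dB.
A applies 21.77 dB more gain reduction.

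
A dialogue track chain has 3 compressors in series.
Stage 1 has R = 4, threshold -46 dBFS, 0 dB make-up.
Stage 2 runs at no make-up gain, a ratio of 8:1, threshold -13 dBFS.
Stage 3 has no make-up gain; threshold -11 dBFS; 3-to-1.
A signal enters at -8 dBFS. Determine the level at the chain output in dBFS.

Stage 1: 38 dB above -46 dBFS, reduced 4:1 to 9.5 dB above → -36.5 dBFS.
Stage 2: below threshold (-36.5 ≤ -13); passes unchanged; output -36.5 dBFS.
Stage 3: -36.5 dBFS is at or below the -11 dBFS threshold — no compression; output -36.5 dBFS.

-36.5 dBFS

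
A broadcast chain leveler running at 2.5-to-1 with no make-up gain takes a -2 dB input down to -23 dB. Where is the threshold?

Let T be the threshold. Output overshoot = (input overshoot)/R, so -23 − T = (-2 − T)/2.5.
2.5·(-23 − T) = -2 − T → 1.5·T = -57.5 − (-2) = -55.5.
T = -55.5/1.5 = -37 dB.

-37 dB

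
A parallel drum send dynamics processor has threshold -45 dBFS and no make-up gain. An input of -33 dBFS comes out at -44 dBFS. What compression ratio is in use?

Input overshoot = -33 − (-45) = 12 dB; output overshoot = -44 − (-45) = 1 dB.
Ratio = 12 / 1 = 12.

12:1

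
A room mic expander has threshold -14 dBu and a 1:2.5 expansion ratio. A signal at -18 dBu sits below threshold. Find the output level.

Below threshold, a 1:2.5 expander applies gain = (2.5−1)×(T − x) of attenuation.
(2.5−1) × 4 = 6 dB, so output = -18 − 6 = -24 dBu.

-24 dBu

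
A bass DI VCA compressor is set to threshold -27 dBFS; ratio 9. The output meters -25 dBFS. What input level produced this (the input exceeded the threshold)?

-9 dBFS

The compressed level sits -25 − (-27) = 2 dB over threshold.
Undo the ratio: input overshoot = 2 × 9 = 18 dB, giving input = -9 dBFS.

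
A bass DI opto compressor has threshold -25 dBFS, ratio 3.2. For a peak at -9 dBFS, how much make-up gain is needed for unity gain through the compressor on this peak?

11 dB

The peak compresses to -25 + 16/3.2 = -20 dBFS.
To reach -9 dBFS requires -9 − (-20) = 11 dB of make-up.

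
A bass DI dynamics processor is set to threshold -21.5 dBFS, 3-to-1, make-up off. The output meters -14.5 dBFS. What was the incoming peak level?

-0.5 dBFS

That's 7 dB above the -21.5 dBFS threshold.
Before 3:1 compression the overshoot was 7 × 3 = 21 dB, so input = -21.5 + 21 = -0.5 dBFS.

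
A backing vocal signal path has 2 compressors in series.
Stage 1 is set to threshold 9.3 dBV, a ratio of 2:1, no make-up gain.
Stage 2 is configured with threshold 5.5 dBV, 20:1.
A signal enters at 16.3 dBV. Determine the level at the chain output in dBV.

5.865 dBV

Stage 1: 7 dB above 9.3 dBV, reduced 2:1 to 3.5 dB above → 12.8 dBV.
Stage 2: 7.3 dB above 5.5 dBV, reduced 20:1 to 0.365 dB above → 5.865 dBV.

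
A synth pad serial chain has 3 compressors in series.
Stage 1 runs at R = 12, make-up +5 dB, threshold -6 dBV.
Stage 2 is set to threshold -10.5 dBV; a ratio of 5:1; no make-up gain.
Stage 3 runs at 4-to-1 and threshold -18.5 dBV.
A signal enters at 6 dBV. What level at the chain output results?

Stage 1: 6 dBV is 12 dB over -6 dBV; at 12:1 that becomes 1 dB over, giving -5 dBV; +5 dB make-up → 0 dBV.
Stage 2: 10.5 dB above -10.5 dBV, reduced 5:1 to 2.1 dB above → -8.4 dBV.
Stage 3: -8.4 dBV is 10.1 dB over -18.5 dBV; at 4:1 that becomes 2.525 dB over, giving -15.975 dBV.

-15.975 dBV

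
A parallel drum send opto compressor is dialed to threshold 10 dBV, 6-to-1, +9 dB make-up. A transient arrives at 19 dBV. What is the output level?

20.5 dBV

19 dBV sits 9 dB over threshold.
At 6:1 the overshoot is divided by 6, leaving 1.5 dB above threshold.
That puts the output at 11.5 dBV; make-up adds 9 dB, giving 20.5 dBV.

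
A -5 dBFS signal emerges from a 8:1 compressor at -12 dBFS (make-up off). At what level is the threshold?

-13 dBFS

Let T be the threshold. Output overshoot = (input overshoot)/R, so -12 − T = (-5 − T)/8.
8·(-12 − T) = -5 − T → 7·T = -96 − (-5) = -91.
T = -91/7 = -13 dBFS.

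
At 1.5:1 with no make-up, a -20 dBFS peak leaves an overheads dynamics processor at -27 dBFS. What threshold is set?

-41 dBFS

Input is 21 dB above T (since output overshoot × R = input overshoot: (-27 − T)·1.5 = -20 − T gives T = -41 dBFS).
Check: -41 + (-20 − (-41))/1.5 = -41 + 14 = -27 dBFS. ✓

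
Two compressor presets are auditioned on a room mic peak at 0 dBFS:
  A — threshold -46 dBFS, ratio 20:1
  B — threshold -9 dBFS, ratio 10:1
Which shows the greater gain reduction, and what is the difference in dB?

A, by 35.6 dB

A: GR = 46 − 46/20 = 43.7 dB.
B: GR = 9 − 9/10 = 8.1 dB.
Difference: 35.6 dB in favour of A.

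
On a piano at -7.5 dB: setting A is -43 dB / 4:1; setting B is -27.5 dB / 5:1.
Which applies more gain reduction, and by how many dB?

A, by 10.625 dB

A: 35.5 dB over, compressed to 8.875 dB over, so 26.625 dB of GR.
B: 20 dB over, compressed to 4 dB over, so 16 dB of GR.
A applies 10.625 dB more gain reduction.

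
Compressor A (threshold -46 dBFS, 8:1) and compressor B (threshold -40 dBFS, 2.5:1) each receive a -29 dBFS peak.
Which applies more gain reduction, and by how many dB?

A: overshoot 17 dB → output overshoot 2.125 dB → GR 14.875 dB.
B: overshoot 11 dB → output overshoot 4.4 dB → GR 6.6 dB.
Difference: 8.275 dB in favour of A.

A, by 8.275 dB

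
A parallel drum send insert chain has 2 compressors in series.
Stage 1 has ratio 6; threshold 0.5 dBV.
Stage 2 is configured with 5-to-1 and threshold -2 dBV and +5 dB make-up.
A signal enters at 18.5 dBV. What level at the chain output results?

Stage 1: 18.5 dBV is 18 dB over 0.5 dBV; at 6:1 that becomes 3 dB over, giving 3.5 dBV.
Stage 2: 5.5 dB above -2 dBV, reduced 5:1 to 1.1 dB above → -0.9 dBV; +5 dB make-up → 4.1 dBV.

4.1 dBV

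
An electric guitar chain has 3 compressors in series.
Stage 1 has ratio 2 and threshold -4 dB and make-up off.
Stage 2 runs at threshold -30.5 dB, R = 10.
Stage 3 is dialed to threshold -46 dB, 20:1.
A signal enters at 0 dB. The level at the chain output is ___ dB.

-45.0825 dB

Stage 1: overshoot 4 dB → 4/2 = 2 dB → -2 dB.
Stage 2: -2 dB is 28.5 dB over -30.5 dB; at 10:1 that becomes 2.85 dB over, giving -27.65 dB.
Stage 3: -27.65 dB is 18.35 dB over -46 dB; at 20:1 that becomes 0.9175 dB over, giving -45.0825 dB.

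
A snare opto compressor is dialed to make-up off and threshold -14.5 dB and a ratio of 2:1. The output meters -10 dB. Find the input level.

-5.5 dB

Post-compression overshoot = -10 − (-14.5) = 4.5 dB.
Undo the ratio: input overshoot = 4.5 × 2 = 9 dB, giving input = -5.5 dB.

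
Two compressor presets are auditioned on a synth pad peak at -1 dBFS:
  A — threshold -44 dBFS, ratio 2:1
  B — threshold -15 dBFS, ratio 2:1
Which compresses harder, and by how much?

A, by 14.5 dB

A: overshoot 43 dB → output overshoot 21.5 dB → GR 21.5 dB.
B: overshoot 14 dB → output overshoot 7 dB → GR 7 dB.
Difference: 14.5 dB in favour of A.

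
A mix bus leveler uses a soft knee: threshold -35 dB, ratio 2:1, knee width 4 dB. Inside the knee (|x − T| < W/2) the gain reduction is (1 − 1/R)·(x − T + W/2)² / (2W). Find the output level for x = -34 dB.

x − T + W/2 = -34 − (-35) + 2 = 3.
GR = (1 − 1/2) × 3² / 8 = 0.5 × 9 / 8 = 0.5625 dB.
Output = -34 − 0.5625 = -34.5625 dB.

-34.5625 dB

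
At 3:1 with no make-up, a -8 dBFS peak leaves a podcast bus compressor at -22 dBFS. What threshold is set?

Input is 21 dB above T (since output overshoot × R = input overshoot: (-22 − T)·3 = -8 − T gives T = -29 dBFS).
Check: -29 + (-8 − (-29))/3 = -29 + 7 = -22 dBFS. ✓

-29 dBFS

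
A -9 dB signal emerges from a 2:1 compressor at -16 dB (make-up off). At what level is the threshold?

-23 dB

Gain reduction = -9 − (-16) = 7 dB; output overshoot = GR / (R − 1) = 7 / 1 = 7 dB.
Threshold = output − output overshoot = -16 − 7 = -23 dB.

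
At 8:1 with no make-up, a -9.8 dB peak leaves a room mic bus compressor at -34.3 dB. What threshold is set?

-37.8 dB

Input is 28 dB above T (since output overshoot × R = input overshoot: (-34.3 − T)·8 = -9.8 − T gives T = -37.8 dB).
Check: -37.8 + (-9.8 − (-37.8))/8 = -37.8 + 3.5 = -34.3 dB. ✓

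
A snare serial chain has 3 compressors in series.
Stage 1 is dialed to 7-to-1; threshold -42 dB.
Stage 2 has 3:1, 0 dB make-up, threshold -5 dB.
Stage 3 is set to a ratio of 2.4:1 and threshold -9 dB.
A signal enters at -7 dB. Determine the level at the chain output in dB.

-37 dB

Stage 1: overshoot 35 dB → 35/7 = 5 dB → -37 dB.
Stage 2: -37 dB is at or below the -5 dB threshold — no compression; output -37 dB.
Stage 3: below threshold (-37 ≤ -9); passes unchanged; output -37 dB.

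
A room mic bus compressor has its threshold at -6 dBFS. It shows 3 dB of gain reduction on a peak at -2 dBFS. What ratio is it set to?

Input overshoot = -2 − (-6) = 4 dB.
Output overshoot = 4 − 3 = 1 dB.
Ratio = input overshoot / output overshoot = 4 / 1 = 4.

4:1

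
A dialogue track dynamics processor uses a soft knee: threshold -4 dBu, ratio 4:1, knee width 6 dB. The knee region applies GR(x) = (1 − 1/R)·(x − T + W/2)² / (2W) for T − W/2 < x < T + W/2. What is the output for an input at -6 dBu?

x − T + W/2 = -6 − (-4) + 3 = 1.
GR = (1 − 1/4) × 1² / 12 = 0.75 × 1 / 12 = 0.0625 dB.
Output = -6 − 0.0625 = -6.0625 dBu.

-6.0625 dBu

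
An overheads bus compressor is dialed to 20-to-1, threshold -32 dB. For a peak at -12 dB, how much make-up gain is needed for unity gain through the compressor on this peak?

Overshoot 20 dB → 20/20 = 1 dB after compression, so the compressed level is -32 + 1 = -31 dB.
Make-up = target − compressed = -12 − (-31) = 19 dB.

19 dB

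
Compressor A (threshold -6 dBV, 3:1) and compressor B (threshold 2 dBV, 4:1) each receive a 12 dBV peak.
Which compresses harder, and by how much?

A, by 4.5 dB

A: 18 dB over, compressed to 6 dB over, so 12 dB of GR.
B: 10 dB over, compressed to 2.5 dB over, so 7.5 dB of GR.
Difference: 4.5 dB in favour of A.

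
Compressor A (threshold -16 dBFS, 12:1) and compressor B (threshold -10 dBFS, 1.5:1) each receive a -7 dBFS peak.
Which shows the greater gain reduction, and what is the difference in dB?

A: 9 dB over, compressed to 0.75 dB over, so 8.25 dB of GR.
B: 3 dB over, compressed to 2 dB over, so 1 dB of GR.
A reduces 7.25 dB more.

A, by 7.25 dB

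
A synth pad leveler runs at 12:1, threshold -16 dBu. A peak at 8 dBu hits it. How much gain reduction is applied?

22 dB

The signal is 24 dB above threshold.
A 12:1 ratio leaves 2 dB of that excess.
So the signal is attenuated by 24 − 2 = 22 dB.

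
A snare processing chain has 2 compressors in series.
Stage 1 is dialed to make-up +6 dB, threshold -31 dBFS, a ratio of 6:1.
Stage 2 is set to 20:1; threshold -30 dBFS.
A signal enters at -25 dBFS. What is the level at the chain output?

Stage 1: -25 dBFS is 6 dB over -31 dBFS; at 6:1 that becomes 1 dB over, giving -30 dBFS; +6 dB make-up → -24 dBFS.
Stage 2: overshoot 6 dB → 6/20 = 0.3 dB → -29.7 dBFS.

-29.7 dBFS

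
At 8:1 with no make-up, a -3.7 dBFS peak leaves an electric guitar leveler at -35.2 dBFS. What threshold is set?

-39.7 dBFS

Let T be the threshold. Output overshoot = (input overshoot)/R, so -35.2 − T = (-3.7 − T)/8.
8·(-35.2 − T) = -3.7 − T → 7·T = -281.6 − (-3.7) = -277.9.
T = -277.9/7 = -39.7 dBFS.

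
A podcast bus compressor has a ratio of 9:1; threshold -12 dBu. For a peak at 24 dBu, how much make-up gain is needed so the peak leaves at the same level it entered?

The peak compresses to -12 + 36/9 = -8 dBu.
To reach 24 dBu requires 24 − (-8) = 32 dB of make-up.

32 dB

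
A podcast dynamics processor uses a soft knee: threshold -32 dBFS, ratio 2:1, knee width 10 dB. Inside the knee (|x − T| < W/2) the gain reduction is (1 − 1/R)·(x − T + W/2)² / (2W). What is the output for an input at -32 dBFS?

x − T + W/2 = -32 − (-32) + 5 = 5.
GR = (1 − 1/2) × 5² / 20 = 0.5 × 25 / 20 = 0.625 dB.
Output = -32 − 0.625 = -32.625 dBFS.

-32.625 dBFS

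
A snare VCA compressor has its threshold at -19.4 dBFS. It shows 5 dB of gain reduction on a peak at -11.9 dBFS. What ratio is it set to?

Input overshoot = -11.9 − (-19.4) = 7.5 dB.
Output overshoot = 7.5 − 5 = 2.5 dB.
Ratio = input overshoot / output overshoot = 7.5 / 2.5 = 3.

3:1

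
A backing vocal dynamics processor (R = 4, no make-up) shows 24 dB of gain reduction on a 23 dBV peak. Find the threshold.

Let T be the threshold. Output overshoot = (input overshoot)/R, so -1 − T = (23 − T)/4.
4·(-1 − T) = 23 − T → 3·T = -4 − 23 = -27.
T = -27/3 = -9 dBV.

-9 dBV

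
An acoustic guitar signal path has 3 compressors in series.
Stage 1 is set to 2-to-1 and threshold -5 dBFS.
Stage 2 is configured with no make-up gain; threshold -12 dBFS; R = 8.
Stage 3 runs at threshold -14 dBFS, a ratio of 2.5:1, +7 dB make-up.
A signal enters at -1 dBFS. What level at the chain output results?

Stage 1: -1 dBFS is 4 dB over -5 dBFS; at 2:1 that becomes 2 dB over, giving -3 dBFS.
Stage 2: overshoot 9 dB → 9/8 = 1.125 dB → -10.875 dBFS.
Stage 3: -10.875 dBFS is 3.125 dB over -14 dBFS; at 2.5:1 that becomes 1.25 dB over, giving -12.75 dBFS; +7 dB make-up → -5.75 dBFS.

-5.75 dBFS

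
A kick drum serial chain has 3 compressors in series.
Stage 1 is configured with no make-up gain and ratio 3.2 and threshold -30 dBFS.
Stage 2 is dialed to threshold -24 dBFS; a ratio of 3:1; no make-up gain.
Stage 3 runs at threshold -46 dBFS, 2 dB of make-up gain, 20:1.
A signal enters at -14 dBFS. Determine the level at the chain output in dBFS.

-42.95 dBFS

Stage 1: -14 dBFS is 16 dB over -30 dBFS; at 3.2:1 that becomes 5 dB over, giving -25 dBFS.
Stage 2: -25 dBFS is at or below the -24 dBFS threshold — no compression; output -25 dBFS.
Stage 3: 21 dB above -46 dBFS, reduced 20:1 to 1.05 dB above → -44.95 dBFS; +2 dB make-up → -42.95 dBFS.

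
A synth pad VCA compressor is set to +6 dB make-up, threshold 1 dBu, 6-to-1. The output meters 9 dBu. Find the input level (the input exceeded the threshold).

13 dBu

Before make-up, the level was 9 − 6 = 3 dBu.
Post-compression overshoot = 3 − 1 = 2 dB.
Undo the ratio: input overshoot = 2 × 6 = 12 dB, giving input = 13 dBu.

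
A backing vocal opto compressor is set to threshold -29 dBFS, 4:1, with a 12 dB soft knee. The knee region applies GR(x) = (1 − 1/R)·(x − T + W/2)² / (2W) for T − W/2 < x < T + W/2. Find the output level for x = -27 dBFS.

-29 dBFS

x − T + W/2 = -27 − (-29) + 6 = 8.
GR = (1 − 1/4) × 8² / 24 = 0.75 × 64 / 24 = 2 dB.
Output = -27 − 2 = -29 dBFS.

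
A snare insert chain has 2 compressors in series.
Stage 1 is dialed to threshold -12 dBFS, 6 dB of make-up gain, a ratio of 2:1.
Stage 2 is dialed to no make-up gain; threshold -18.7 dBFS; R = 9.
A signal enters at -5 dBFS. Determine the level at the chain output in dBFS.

Stage 1: -5 dBFS is 7 dB over -12 dBFS; at 2:1 that becomes 3.5 dB over, giving -8.5 dBFS; +6 dB make-up → -2.5 dBFS.
Stage 2: 16.2 dB above -18.7 dBFS, reduced 9:1 to 1.8 dB above → -16.9 dBFS.

-16.9 dBFS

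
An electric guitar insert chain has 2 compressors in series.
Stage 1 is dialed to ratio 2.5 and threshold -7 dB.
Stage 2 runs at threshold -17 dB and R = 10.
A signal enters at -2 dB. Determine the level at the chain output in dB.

-15.8 dB

Stage 1: 5 dB above -7 dB, reduced 2.5:1 to 2 dB above → -5 dB.
Stage 2: -5 dB is 12 dB over -17 dB; at 10:1 that becomes 1.2 dB over, giving -15.8 dB.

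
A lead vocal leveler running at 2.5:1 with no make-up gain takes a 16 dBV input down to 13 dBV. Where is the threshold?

Let T be the threshold. Output overshoot = (input overshoot)/R, so 13 − T = (16 − T)/2.5.
2.5·(13 − T) = 16 − T → 1.5·T = 32.5 − 16 = 16.5.
T = 16.5/1.5 = 11 dBV.

11 dBV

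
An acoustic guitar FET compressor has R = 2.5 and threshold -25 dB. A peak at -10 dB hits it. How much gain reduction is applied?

Overshoot = -10 − (-25) = 15 dB.
A 2.5:1 ratio leaves 6 dB of that excess.
GR = overshoot in − overshoot out = 15 − 6 = 9 dB.

9 dB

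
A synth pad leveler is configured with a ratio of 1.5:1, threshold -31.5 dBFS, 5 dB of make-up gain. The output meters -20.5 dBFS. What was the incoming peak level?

Stripping the +5 dB make-up gives -25.5 dBFS at the gain stage.
Post-compression overshoot = -25.5 − (-31.5) = 6 dB.
Before 1.5:1 compression the overshoot was 6 × 1.5 = 9 dB, so input = -31.5 + 9 = -22.5 dBFS.

-22.5 dBFS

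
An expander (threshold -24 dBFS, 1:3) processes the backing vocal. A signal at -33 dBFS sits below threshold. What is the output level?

-51 dBFS

The input is 9 dB below the -24 dBFS threshold.
A 1:3 expander multiplies undershoot by 3: 9 × 3 = 27 dB below threshold.
Output = -24 − 27 = -51 dBFS.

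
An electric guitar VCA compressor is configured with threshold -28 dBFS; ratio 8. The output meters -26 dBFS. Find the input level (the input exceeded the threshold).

Post-compression overshoot = -26 − (-28) = 2 dB.
Undo the ratio: input overshoot = 2 × 8 = 16 dB, giving input = -12 dBFS.

-12 dBFS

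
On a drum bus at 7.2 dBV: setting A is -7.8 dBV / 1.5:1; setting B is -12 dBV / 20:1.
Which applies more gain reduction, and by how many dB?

B, by 13.24 dB

A: 15 dB over, compressed to 10 dB over, so 5 dB of GR.
B: 19.2 dB over, compressed to 0.96 dB over, so 18.24 dB of GR.
B applies 13.24 dB more gain reduction.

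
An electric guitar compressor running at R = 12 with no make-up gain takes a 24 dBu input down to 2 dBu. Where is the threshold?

0 dBu

Gain reduction = 24 − 2 = 22 dB; output overshoot = GR / (R − 1) = 22 / 11 = 2 dB.
Threshold = output − output overshoot = 2 − 2 = 0 dBu.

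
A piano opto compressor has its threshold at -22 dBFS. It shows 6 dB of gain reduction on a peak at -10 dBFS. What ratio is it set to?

Input overshoot = -10 − (-22) = 12 dB.
Output overshoot = 12 − 6 = 6 dB.
Ratio = input overshoot / output overshoot = 12 / 6 = 2.

2:1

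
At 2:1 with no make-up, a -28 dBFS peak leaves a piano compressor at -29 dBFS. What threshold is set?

Gain reduction = -28 − (-29) = 1 dB; output overshoot = GR / (R − 1) = 1 / 1 = 1 dB.
Threshold = output − output overshoot = -29 − 1 = -30 dBFS.

-30 dBFS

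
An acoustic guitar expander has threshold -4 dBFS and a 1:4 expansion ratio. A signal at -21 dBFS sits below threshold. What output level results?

-72 dBFS

The input is 17 dB below the -4 dBFS threshold.
A 1:4 expander multiplies undershoot by 4: 17 × 4 = 68 dB below threshold.
Output = -4 − 68 = -72 dBFS.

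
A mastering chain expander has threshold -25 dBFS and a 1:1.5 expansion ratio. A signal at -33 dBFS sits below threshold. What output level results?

-37 dBFS

The input is 8 dB below the -25 dBFS threshold.
A 1:1.5 expander multiplies undershoot by 1.5: 8 × 1.5 = 12 dB below threshold.
Output = -25 − 12 = -37 dBFS.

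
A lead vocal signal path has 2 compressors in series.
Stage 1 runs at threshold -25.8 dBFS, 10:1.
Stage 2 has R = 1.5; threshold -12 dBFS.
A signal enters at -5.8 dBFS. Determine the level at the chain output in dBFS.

Stage 1: overshoot 20 dB → 20/10 = 2 dB → -23.8 dBFS.
Stage 2: -23.8 dBFS is at or below the -12 dBFS threshold — no compression; output -23.8 dBFS.

-23.8 dBFS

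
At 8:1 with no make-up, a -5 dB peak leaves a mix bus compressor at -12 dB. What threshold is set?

Let T be the threshold. Output overshoot = (input overshoot)/R, so -12 − T = (-5 − T)/8.
8·(-12 − T) = -5 − T → 7·T = -96 − (-5) = -91.
T = -91/7 = -13 dB.

-13 dB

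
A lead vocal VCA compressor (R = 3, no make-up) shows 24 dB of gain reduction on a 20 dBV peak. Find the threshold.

Input is 36 dB above T (since output overshoot × R = input overshoot: (-4 − T)·3 = 20 − T gives T = -16 dBV).
Check: -16 + (20 − (-16))/3 = -16 + 12 = -4 dBV. ✓

-16 dBV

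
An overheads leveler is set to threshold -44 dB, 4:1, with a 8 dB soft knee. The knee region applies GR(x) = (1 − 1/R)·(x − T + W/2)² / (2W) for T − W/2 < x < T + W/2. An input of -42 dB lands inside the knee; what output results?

-43.6875 dB

x − T + W/2 = -42 − (-44) + 4 = 6.
GR = (1 − 1/4) × 6² / 16 = 0.75 × 36 / 16 = 1.6875 dB.
Output = -42 − 1.6875 = -43.6875 dB.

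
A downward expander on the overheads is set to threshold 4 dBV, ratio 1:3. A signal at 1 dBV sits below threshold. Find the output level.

-5 dBV

The input is 3 dB below the 4 dBV threshold.
A 1:3 expander multiplies undershoot by 3: 3 × 3 = 9 dB below threshold.
Output = 4 − 9 = -5 dBV.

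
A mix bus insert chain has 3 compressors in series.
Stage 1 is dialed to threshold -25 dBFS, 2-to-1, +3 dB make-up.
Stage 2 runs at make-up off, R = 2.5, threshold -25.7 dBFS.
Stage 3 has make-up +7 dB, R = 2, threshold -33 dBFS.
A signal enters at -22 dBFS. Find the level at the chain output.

Stage 1: -22 dBFS is 3 dB over -25 dBFS; at 2:1 that becomes 1.5 dB over, giving -23.5 dBFS; +3 dB make-up → -20.5 dBFS.
Stage 2: overshoot 5.2 dB → 5.2/2.5 = 2.08 dB → -23.62 dBFS.
Stage 3: overshoot 9.38 dB → 9.38/2 = 4.69 dB → -28.31 dBFS; +7 dB make-up → -21.31 dBFS.

-21.31 dBFS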